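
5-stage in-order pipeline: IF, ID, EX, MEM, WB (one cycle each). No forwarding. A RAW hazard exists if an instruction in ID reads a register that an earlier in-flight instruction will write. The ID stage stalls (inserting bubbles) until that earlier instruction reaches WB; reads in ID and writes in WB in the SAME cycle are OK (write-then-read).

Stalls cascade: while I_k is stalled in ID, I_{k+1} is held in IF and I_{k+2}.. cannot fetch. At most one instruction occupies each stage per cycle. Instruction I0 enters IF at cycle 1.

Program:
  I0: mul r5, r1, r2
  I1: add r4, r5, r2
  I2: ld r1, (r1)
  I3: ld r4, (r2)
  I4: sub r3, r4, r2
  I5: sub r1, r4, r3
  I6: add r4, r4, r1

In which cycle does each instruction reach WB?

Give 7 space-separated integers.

Answer: 5 8 9 10 13 16 19

Derivation:
I0 mul r5 <- r1,r2: IF@1 ID@2 stall=0 (-) EX@3 MEM@4 WB@5
I1 add r4 <- r5,r2: IF@2 ID@3 stall=2 (RAW on I0.r5 (WB@5)) EX@6 MEM@7 WB@8
I2 ld r1 <- r1: IF@3 ID@6 stall=0 (-) EX@7 MEM@8 WB@9
I3 ld r4 <- r2: IF@6 ID@7 stall=0 (-) EX@8 MEM@9 WB@10
I4 sub r3 <- r4,r2: IF@7 ID@8 stall=2 (RAW on I3.r4 (WB@10)) EX@11 MEM@12 WB@13
I5 sub r1 <- r4,r3: IF@8 ID@11 stall=2 (RAW on I4.r3 (WB@13)) EX@14 MEM@15 WB@16
I6 add r4 <- r4,r1: IF@11 ID@14 stall=2 (RAW on I5.r1 (WB@16)) EX@17 MEM@18 WB@19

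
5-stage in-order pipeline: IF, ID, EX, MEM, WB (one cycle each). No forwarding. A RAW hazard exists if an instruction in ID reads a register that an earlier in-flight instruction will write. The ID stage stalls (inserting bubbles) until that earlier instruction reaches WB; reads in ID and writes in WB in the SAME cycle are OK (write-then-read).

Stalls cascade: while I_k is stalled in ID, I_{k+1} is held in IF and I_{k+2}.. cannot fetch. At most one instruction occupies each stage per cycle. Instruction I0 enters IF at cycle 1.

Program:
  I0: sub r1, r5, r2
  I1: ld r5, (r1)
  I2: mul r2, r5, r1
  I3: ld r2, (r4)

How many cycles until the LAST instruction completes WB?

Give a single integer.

Answer: 12

Derivation:
I0 sub r1 <- r5,r2: IF@1 ID@2 stall=0 (-) EX@3 MEM@4 WB@5
I1 ld r5 <- r1: IF@2 ID@3 stall=2 (RAW on I0.r1 (WB@5)) EX@6 MEM@7 WB@8
I2 mul r2 <- r5,r1: IF@3 ID@6 stall=2 (RAW on I1.r5 (WB@8)) EX@9 MEM@10 WB@11
I3 ld r2 <- r4: IF@6 ID@9 stall=0 (-) EX@10 MEM@11 WB@12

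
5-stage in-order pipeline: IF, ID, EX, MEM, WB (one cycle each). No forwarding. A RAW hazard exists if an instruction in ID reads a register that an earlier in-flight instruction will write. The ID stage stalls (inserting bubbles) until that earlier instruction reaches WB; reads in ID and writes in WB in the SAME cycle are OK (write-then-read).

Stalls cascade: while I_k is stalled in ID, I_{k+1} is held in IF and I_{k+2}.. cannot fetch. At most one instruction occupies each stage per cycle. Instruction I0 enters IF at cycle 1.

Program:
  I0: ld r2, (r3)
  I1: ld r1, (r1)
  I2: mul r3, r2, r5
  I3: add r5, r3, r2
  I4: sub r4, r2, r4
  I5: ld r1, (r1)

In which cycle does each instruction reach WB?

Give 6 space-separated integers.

I0 ld r2 <- r3: IF@1 ID@2 stall=0 (-) EX@3 MEM@4 WB@5
I1 ld r1 <- r1: IF@2 ID@3 stall=0 (-) EX@4 MEM@5 WB@6
I2 mul r3 <- r2,r5: IF@3 ID@4 stall=1 (RAW on I0.r2 (WB@5)) EX@6 MEM@7 WB@8
I3 add r5 <- r3,r2: IF@4 ID@6 stall=2 (RAW on I2.r3 (WB@8)) EX@9 MEM@10 WB@11
I4 sub r4 <- r2,r4: IF@6 ID@9 stall=0 (-) EX@10 MEM@11 WB@12
I5 ld r1 <- r1: IF@9 ID@10 stall=0 (-) EX@11 MEM@12 WB@13

Answer: 5 6 8 11 12 13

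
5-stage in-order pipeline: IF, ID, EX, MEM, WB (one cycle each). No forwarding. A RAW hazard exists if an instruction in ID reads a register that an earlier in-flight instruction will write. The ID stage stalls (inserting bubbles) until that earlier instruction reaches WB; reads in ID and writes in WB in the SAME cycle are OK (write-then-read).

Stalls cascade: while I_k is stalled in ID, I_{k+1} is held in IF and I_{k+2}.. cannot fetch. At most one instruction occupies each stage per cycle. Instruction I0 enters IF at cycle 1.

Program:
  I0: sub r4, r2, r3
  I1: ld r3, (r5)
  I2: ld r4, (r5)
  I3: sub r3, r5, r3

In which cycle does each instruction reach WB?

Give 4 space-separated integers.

Answer: 5 6 7 9

Derivation:
I0 sub r4 <- r2,r3: IF@1 ID@2 stall=0 (-) EX@3 MEM@4 WB@5
I1 ld r3 <- r5: IF@2 ID@3 stall=0 (-) EX@4 MEM@5 WB@6
I2 ld r4 <- r5: IF@3 ID@4 stall=0 (-) EX@5 MEM@6 WB@7
I3 sub r3 <- r5,r3: IF@4 ID@5 stall=1 (RAW on I1.r3 (WB@6)) EX@7 MEM@8 WB@9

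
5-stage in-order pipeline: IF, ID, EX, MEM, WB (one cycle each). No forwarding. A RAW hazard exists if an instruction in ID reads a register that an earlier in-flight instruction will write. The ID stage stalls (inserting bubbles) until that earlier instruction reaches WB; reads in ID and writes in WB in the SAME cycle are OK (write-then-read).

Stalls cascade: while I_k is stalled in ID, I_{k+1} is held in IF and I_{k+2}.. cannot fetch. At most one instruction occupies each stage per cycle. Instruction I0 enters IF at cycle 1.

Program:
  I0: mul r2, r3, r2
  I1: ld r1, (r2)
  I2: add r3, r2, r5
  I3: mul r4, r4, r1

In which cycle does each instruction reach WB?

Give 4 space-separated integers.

I0 mul r2 <- r3,r2: IF@1 ID@2 stall=0 (-) EX@3 MEM@4 WB@5
I1 ld r1 <- r2: IF@2 ID@3 stall=2 (RAW on I0.r2 (WB@5)) EX@6 MEM@7 WB@8
I2 add r3 <- r2,r5: IF@3 ID@6 stall=0 (-) EX@7 MEM@8 WB@9
I3 mul r4 <- r4,r1: IF@6 ID@7 stall=1 (RAW on I1.r1 (WB@8)) EX@9 MEM@10 WB@11

Answer: 5 8 9 11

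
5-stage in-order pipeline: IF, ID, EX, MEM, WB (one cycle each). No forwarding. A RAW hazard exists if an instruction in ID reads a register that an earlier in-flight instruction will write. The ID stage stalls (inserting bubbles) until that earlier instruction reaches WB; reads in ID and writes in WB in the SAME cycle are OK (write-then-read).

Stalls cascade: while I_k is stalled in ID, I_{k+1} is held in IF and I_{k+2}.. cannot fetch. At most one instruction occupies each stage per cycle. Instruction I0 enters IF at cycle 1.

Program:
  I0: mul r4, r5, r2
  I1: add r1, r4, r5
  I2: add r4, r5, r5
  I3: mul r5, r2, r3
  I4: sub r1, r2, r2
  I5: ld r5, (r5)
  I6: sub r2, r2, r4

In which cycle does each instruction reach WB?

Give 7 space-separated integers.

Answer: 5 8 9 10 11 13 14

Derivation:
I0 mul r4 <- r5,r2: IF@1 ID@2 stall=0 (-) EX@3 MEM@4 WB@5
I1 add r1 <- r4,r5: IF@2 ID@3 stall=2 (RAW on I0.r4 (WB@5)) EX@6 MEM@7 WB@8
I2 add r4 <- r5,r5: IF@3 ID@6 stall=0 (-) EX@7 MEM@8 WB@9
I3 mul r5 <- r2,r3: IF@6 ID@7 stall=0 (-) EX@8 MEM@9 WB@10
I4 sub r1 <- r2,r2: IF@7 ID@8 stall=0 (-) EX@9 MEM@10 WB@11
I5 ld r5 <- r5: IF@8 ID@9 stall=1 (RAW on I3.r5 (WB@10)) EX@11 MEM@12 WB@13
I6 sub r2 <- r2,r4: IF@9 ID@11 stall=0 (-) EX@12 MEM@13 WB@14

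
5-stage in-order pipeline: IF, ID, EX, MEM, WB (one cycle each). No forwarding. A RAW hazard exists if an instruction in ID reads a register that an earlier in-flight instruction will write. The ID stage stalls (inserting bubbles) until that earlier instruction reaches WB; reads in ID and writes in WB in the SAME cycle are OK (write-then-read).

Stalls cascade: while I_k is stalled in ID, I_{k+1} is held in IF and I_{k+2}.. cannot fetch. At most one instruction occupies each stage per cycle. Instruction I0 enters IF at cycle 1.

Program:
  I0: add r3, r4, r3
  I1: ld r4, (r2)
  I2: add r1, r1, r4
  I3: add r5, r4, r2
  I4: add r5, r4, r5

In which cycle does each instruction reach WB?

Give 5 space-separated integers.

I0 add r3 <- r4,r3: IF@1 ID@2 stall=0 (-) EX@3 MEM@4 WB@5
I1 ld r4 <- r2: IF@2 ID@3 stall=0 (-) EX@4 MEM@5 WB@6
I2 add r1 <- r1,r4: IF@3 ID@4 stall=2 (RAW on I1.r4 (WB@6)) EX@7 MEM@8 WB@9
I3 add r5 <- r4,r2: IF@4 ID@7 stall=0 (-) EX@8 MEM@9 WB@10
I4 add r5 <- r4,r5: IF@7 ID@8 stall=2 (RAW on I3.r5 (WB@10)) EX@11 MEM@12 WB@13

Answer: 5 6 9 10 13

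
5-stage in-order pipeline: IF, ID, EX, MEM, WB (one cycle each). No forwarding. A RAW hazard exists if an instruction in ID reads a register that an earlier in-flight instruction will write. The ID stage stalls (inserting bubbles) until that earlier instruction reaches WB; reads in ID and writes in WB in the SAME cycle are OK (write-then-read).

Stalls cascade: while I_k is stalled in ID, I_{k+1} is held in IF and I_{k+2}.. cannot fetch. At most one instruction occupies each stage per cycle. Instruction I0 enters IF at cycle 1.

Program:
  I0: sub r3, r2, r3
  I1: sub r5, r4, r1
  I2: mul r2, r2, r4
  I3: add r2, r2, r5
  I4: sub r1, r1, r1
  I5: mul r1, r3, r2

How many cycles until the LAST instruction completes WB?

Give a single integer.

I0 sub r3 <- r2,r3: IF@1 ID@2 stall=0 (-) EX@3 MEM@4 WB@5
I1 sub r5 <- r4,r1: IF@2 ID@3 stall=0 (-) EX@4 MEM@5 WB@6
I2 mul r2 <- r2,r4: IF@3 ID@4 stall=0 (-) EX@5 MEM@6 WB@7
I3 add r2 <- r2,r5: IF@4 ID@5 stall=2 (RAW on I2.r2 (WB@7)) EX@8 MEM@9 WB@10
I4 sub r1 <- r1,r1: IF@5 ID@8 stall=0 (-) EX@9 MEM@10 WB@11
I5 mul r1 <- r3,r2: IF@8 ID@9 stall=1 (RAW on I3.r2 (WB@10)) EX@11 MEM@12 WB@13

Answer: 13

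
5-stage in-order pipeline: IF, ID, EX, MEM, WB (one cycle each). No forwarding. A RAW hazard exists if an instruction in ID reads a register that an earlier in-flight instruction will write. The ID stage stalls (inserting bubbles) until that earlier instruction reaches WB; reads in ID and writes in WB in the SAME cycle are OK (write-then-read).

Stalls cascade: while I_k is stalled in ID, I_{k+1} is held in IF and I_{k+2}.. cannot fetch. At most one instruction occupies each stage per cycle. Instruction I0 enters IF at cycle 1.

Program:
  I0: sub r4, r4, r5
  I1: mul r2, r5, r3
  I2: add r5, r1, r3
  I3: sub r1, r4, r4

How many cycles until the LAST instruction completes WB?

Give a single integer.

I0 sub r4 <- r4,r5: IF@1 ID@2 stall=0 (-) EX@3 MEM@4 WB@5
I1 mul r2 <- r5,r3: IF@2 ID@3 stall=0 (-) EX@4 MEM@5 WB@6
I2 add r5 <- r1,r3: IF@3 ID@4 stall=0 (-) EX@5 MEM@6 WB@7
I3 sub r1 <- r4,r4: IF@4 ID@5 stall=0 (-) EX@6 MEM@7 WB@8

Answer: 8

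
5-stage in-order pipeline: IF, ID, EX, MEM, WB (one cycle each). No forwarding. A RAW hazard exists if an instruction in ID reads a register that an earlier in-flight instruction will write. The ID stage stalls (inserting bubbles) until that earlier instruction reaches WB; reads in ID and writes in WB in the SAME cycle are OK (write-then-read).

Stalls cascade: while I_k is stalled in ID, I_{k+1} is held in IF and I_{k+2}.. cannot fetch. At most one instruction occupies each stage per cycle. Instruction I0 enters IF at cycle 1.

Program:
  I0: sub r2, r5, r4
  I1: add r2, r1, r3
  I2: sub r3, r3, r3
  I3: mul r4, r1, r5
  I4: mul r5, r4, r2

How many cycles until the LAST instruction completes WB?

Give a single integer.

Answer: 11

Derivation:
I0 sub r2 <- r5,r4: IF@1 ID@2 stall=0 (-) EX@3 MEM@4 WB@5
I1 add r2 <- r1,r3: IF@2 ID@3 stall=0 (-) EX@4 MEM@5 WB@6
I2 sub r3 <- r3,r3: IF@3 ID@4 stall=0 (-) EX@5 MEM@6 WB@7
I3 mul r4 <- r1,r5: IF@4 ID@5 stall=0 (-) EX@6 MEM@7 WB@8
I4 mul r5 <- r4,r2: IF@5 ID@6 stall=2 (RAW on I3.r4 (WB@8)) EX@9 MEM@10 WB@11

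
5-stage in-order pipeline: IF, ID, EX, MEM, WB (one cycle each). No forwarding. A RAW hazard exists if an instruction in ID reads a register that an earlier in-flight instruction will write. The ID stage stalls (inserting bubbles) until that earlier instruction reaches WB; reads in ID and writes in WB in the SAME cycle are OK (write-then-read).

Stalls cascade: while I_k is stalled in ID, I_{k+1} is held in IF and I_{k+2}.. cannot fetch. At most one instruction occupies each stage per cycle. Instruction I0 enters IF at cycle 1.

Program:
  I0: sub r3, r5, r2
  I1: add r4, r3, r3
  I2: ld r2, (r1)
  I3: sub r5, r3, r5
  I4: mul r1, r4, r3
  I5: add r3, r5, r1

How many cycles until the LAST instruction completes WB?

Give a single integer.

I0 sub r3 <- r5,r2: IF@1 ID@2 stall=0 (-) EX@3 MEM@4 WB@5
I1 add r4 <- r3,r3: IF@2 ID@3 stall=2 (RAW on I0.r3 (WB@5)) EX@6 MEM@7 WB@8
I2 ld r2 <- r1: IF@3 ID@6 stall=0 (-) EX@7 MEM@8 WB@9
I3 sub r5 <- r3,r5: IF@6 ID@7 stall=0 (-) EX@8 MEM@9 WB@10
I4 mul r1 <- r4,r3: IF@7 ID@8 stall=0 (-) EX@9 MEM@10 WB@11
I5 add r3 <- r5,r1: IF@8 ID@9 stall=2 (RAW on I4.r1 (WB@11)) EX@12 MEM@13 WB@14

Answer: 14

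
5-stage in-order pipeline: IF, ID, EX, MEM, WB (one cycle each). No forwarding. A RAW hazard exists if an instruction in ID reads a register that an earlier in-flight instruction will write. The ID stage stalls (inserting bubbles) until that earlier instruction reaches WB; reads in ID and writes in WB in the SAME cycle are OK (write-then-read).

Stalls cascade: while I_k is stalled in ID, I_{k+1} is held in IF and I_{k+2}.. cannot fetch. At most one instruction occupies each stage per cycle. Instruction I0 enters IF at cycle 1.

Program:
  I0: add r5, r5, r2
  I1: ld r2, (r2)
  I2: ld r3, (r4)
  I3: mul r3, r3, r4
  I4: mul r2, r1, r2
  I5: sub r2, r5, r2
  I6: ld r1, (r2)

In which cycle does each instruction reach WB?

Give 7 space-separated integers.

Answer: 5 6 7 10 11 14 17

Derivation:
I0 add r5 <- r5,r2: IF@1 ID@2 stall=0 (-) EX@3 MEM@4 WB@5
I1 ld r2 <- r2: IF@2 ID@3 stall=0 (-) EX@4 MEM@5 WB@6
I2 ld r3 <- r4: IF@3 ID@4 stall=0 (-) EX@5 MEM@6 WB@7
I3 mul r3 <- r3,r4: IF@4 ID@5 stall=2 (RAW on I2.r3 (WB@7)) EX@8 MEM@9 WB@10
I4 mul r2 <- r1,r2: IF@5 ID@8 stall=0 (-) EX@9 MEM@10 WB@11
I5 sub r2 <- r5,r2: IF@8 ID@9 stall=2 (RAW on I4.r2 (WB@11)) EX@12 MEM@13 WB@14
I6 ld r1 <- r2: IF@9 ID@12 stall=2 (RAW on I5.r2 (WB@14)) EX@15 MEM@16 WB@17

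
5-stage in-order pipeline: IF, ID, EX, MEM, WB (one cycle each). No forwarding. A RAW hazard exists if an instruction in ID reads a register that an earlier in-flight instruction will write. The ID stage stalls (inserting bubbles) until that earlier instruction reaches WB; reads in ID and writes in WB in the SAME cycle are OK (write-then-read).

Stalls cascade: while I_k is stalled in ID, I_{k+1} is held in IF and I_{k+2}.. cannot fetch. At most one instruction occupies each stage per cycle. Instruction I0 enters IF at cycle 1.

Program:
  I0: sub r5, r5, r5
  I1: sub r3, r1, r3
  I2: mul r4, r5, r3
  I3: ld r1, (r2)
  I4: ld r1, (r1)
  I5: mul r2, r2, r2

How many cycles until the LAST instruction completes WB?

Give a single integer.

Answer: 14

Derivation:
I0 sub r5 <- r5,r5: IF@1 ID@2 stall=0 (-) EX@3 MEM@4 WB@5
I1 sub r3 <- r1,r3: IF@2 ID@3 stall=0 (-) EX@4 MEM@5 WB@6
I2 mul r4 <- r5,r3: IF@3 ID@4 stall=2 (RAW on I1.r3 (WB@6)) EX@7 MEM@8 WB@9
I3 ld r1 <- r2: IF@4 ID@7 stall=0 (-) EX@8 MEM@9 WB@10
I4 ld r1 <- r1: IF@7 ID@8 stall=2 (RAW on I3.r1 (WB@10)) EX@11 MEM@12 WB@13
I5 mul r2 <- r2,r2: IF@8 ID@11 stall=0 (-) EX@12 MEM@13 WB@14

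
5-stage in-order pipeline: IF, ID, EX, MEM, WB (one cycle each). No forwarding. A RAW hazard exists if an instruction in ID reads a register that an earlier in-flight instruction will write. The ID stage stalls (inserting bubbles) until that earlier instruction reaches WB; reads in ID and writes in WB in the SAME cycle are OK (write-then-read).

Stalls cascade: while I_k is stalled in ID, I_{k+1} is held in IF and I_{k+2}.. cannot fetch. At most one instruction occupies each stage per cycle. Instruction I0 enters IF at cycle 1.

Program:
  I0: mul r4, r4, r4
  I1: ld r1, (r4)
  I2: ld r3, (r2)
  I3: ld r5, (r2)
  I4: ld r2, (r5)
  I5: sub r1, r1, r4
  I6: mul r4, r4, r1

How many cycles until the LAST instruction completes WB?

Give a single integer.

Answer: 17

Derivation:
I0 mul r4 <- r4,r4: IF@1 ID@2 stall=0 (-) EX@3 MEM@4 WB@5
I1 ld r1 <- r4: IF@2 ID@3 stall=2 (RAW on I0.r4 (WB@5)) EX@6 MEM@7 WB@8
I2 ld r3 <- r2: IF@3 ID@6 stall=0 (-) EX@7 MEM@8 WB@9
I3 ld r5 <- r2: IF@6 ID@7 stall=0 (-) EX@8 MEM@9 WB@10
I4 ld r2 <- r5: IF@7 ID@8 stall=2 (RAW on I3.r5 (WB@10)) EX@11 MEM@12 WB@13
I5 sub r1 <- r1,r4: IF@8 ID@11 stall=0 (-) EX@12 MEM@13 WB@14
I6 mul r4 <- r4,r1: IF@11 ID@12 stall=2 (RAW on I5.r1 (WB@14)) EX@15 MEM@16 WB@17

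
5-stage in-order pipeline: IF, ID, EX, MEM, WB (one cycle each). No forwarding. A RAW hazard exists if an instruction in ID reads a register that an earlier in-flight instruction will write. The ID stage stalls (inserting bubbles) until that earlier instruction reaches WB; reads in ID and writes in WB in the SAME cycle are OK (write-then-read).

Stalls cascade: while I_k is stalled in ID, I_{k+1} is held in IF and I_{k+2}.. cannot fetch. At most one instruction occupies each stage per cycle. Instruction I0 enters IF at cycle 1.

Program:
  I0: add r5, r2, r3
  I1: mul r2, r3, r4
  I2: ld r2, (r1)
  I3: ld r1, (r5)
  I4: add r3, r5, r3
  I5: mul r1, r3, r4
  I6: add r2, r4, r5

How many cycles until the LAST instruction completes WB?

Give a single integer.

Answer: 13

Derivation:
I0 add r5 <- r2,r3: IF@1 ID@2 stall=0 (-) EX@3 MEM@4 WB@5
I1 mul r2 <- r3,r4: IF@2 ID@3 stall=0 (-) EX@4 MEM@5 WB@6
I2 ld r2 <- r1: IF@3 ID@4 stall=0 (-) EX@5 MEM@6 WB@7
I3 ld r1 <- r5: IF@4 ID@5 stall=0 (-) EX@6 MEM@7 WB@8
I4 add r3 <- r5,r3: IF@5 ID@6 stall=0 (-) EX@7 MEM@8 WB@9
I5 mul r1 <- r3,r4: IF@6 ID@7 stall=2 (RAW on I4.r3 (WB@9)) EX@10 MEM@11 WB@12
I6 add r2 <- r4,r5: IF@7 ID@10 stall=0 (-) EX@11 MEM@12 WB@13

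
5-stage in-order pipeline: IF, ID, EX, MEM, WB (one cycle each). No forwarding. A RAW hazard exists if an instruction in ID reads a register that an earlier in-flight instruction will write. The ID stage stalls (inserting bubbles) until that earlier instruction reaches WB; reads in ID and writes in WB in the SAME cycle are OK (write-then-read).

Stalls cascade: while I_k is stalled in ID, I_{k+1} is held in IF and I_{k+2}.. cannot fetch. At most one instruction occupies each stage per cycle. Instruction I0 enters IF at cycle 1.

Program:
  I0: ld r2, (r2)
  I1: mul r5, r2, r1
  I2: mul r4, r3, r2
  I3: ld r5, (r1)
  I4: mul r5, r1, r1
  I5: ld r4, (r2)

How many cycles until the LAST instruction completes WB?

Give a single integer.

Answer: 12

Derivation:
I0 ld r2 <- r2: IF@1 ID@2 stall=0 (-) EX@3 MEM@4 WB@5
I1 mul r5 <- r2,r1: IF@2 ID@3 stall=2 (RAW on I0.r2 (WB@5)) EX@6 MEM@7 WB@8
I2 mul r4 <- r3,r2: IF@3 ID@6 stall=0 (-) EX@7 MEM@8 WB@9
I3 ld r5 <- r1: IF@6 ID@7 stall=0 (-) EX@8 MEM@9 WB@10
I4 mul r5 <- r1,r1: IF@7 ID@8 stall=0 (-) EX@9 MEM@10 WB@11
I5 ld r4 <- r2: IF@8 ID@9 stall=0 (-) EX@10 MEM@11 WB@12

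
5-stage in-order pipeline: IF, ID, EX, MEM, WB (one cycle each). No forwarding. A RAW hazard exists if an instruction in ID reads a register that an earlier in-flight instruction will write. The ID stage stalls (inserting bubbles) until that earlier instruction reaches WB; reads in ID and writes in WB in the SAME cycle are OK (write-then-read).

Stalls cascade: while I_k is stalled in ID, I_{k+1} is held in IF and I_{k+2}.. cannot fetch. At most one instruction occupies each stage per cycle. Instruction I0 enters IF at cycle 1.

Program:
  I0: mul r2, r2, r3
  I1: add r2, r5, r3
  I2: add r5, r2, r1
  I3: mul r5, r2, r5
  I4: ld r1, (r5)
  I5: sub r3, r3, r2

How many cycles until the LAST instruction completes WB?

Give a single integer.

Answer: 16

Derivation:
I0 mul r2 <- r2,r3: IF@1 ID@2 stall=0 (-) EX@3 MEM@4 WB@5
I1 add r2 <- r5,r3: IF@2 ID@3 stall=0 (-) EX@4 MEM@5 WB@6
I2 add r5 <- r2,r1: IF@3 ID@4 stall=2 (RAW on I1.r2 (WB@6)) EX@7 MEM@8 WB@9
I3 mul r5 <- r2,r5: IF@4 ID@7 stall=2 (RAW on I2.r5 (WB@9)) EX@10 MEM@11 WB@12
I4 ld r1 <- r5: IF@7 ID@10 stall=2 (RAW on I3.r5 (WB@12)) EX@13 MEM@14 WB@15
I5 sub r3 <- r3,r2: IF@10 ID@13 stall=0 (-) EX@14 MEM@15 WB@16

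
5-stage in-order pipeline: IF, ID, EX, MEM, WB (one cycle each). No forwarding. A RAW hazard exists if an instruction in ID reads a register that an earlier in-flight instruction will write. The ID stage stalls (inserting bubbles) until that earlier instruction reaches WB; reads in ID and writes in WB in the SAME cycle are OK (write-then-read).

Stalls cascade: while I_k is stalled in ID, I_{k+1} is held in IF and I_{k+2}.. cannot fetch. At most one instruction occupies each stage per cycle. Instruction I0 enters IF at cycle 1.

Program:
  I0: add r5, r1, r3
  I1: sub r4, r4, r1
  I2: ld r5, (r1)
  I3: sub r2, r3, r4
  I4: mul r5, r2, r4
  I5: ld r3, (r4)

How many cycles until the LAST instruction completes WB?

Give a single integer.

I0 add r5 <- r1,r3: IF@1 ID@2 stall=0 (-) EX@3 MEM@4 WB@5
I1 sub r4 <- r4,r1: IF@2 ID@3 stall=0 (-) EX@4 MEM@5 WB@6
I2 ld r5 <- r1: IF@3 ID@4 stall=0 (-) EX@5 MEM@6 WB@7
I3 sub r2 <- r3,r4: IF@4 ID@5 stall=1 (RAW on I1.r4 (WB@6)) EX@7 MEM@8 WB@9
I4 mul r5 <- r2,r4: IF@5 ID@7 stall=2 (RAW on I3.r2 (WB@9)) EX@10 MEM@11 WB@12
I5 ld r3 <- r4: IF@7 ID@10 stall=0 (-) EX@11 MEM@12 WB@13

Answer: 13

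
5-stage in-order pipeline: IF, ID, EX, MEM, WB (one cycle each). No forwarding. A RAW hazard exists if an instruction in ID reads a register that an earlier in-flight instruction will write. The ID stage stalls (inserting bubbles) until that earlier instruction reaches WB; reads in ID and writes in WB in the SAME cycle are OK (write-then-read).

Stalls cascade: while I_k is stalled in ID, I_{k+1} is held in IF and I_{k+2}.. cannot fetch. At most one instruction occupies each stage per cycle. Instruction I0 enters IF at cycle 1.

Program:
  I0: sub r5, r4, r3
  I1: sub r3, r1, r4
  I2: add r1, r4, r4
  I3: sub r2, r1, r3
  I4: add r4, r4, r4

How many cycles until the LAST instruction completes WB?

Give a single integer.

Answer: 11

Derivation:
I0 sub r5 <- r4,r3: IF@1 ID@2 stall=0 (-) EX@3 MEM@4 WB@5
I1 sub r3 <- r1,r4: IF@2 ID@3 stall=0 (-) EX@4 MEM@5 WB@6
I2 add r1 <- r4,r4: IF@3 ID@4 stall=0 (-) EX@5 MEM@6 WB@7
I3 sub r2 <- r1,r3: IF@4 ID@5 stall=2 (RAW on I2.r1 (WB@7)) EX@8 MEM@9 WB@10
I4 add r4 <- r4,r4: IF@5 ID@8 stall=0 (-) EX@9 MEM@10 WB@11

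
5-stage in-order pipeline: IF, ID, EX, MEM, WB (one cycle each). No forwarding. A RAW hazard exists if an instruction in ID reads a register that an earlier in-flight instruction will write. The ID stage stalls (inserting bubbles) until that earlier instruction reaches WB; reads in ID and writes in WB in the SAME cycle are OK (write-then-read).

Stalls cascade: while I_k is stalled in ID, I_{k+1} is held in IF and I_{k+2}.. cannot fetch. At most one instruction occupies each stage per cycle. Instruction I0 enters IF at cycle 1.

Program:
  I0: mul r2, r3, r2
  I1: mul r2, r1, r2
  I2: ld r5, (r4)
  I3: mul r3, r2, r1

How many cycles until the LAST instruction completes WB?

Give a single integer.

I0 mul r2 <- r3,r2: IF@1 ID@2 stall=0 (-) EX@3 MEM@4 WB@5
I1 mul r2 <- r1,r2: IF@2 ID@3 stall=2 (RAW on I0.r2 (WB@5)) EX@6 MEM@7 WB@8
I2 ld r5 <- r4: IF@3 ID@6 stall=0 (-) EX@7 MEM@8 WB@9
I3 mul r3 <- r2,r1: IF@6 ID@7 stall=1 (RAW on I1.r2 (WB@8)) EX@9 MEM@10 WB@11

Answer: 11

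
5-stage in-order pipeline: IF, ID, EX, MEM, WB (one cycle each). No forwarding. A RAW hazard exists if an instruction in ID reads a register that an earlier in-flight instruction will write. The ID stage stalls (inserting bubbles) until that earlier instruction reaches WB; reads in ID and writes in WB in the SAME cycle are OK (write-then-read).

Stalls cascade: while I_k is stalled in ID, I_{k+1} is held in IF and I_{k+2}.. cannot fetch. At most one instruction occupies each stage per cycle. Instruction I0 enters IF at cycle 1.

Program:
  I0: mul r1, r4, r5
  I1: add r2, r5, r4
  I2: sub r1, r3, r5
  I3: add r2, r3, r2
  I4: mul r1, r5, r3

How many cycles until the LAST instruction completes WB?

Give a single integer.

I0 mul r1 <- r4,r5: IF@1 ID@2 stall=0 (-) EX@3 MEM@4 WB@5
I1 add r2 <- r5,r4: IF@2 ID@3 stall=0 (-) EX@4 MEM@5 WB@6
I2 sub r1 <- r3,r5: IF@3 ID@4 stall=0 (-) EX@5 MEM@6 WB@7
I3 add r2 <- r3,r2: IF@4 ID@5 stall=1 (RAW on I1.r2 (WB@6)) EX@7 MEM@8 WB@9
I4 mul r1 <- r5,r3: IF@5 ID@7 stall=0 (-) EX@8 MEM@9 WB@10

Answer: 10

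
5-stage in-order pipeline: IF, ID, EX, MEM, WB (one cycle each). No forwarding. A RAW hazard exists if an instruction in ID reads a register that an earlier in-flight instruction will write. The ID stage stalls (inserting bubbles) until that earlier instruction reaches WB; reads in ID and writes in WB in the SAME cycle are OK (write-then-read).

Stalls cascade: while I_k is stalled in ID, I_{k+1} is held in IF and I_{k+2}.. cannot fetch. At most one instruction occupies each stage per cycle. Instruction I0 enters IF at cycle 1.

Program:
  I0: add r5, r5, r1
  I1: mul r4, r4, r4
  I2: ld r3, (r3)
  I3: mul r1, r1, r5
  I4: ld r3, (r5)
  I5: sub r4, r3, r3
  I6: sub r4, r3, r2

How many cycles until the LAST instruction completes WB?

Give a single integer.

I0 add r5 <- r5,r1: IF@1 ID@2 stall=0 (-) EX@3 MEM@4 WB@5
I1 mul r4 <- r4,r4: IF@2 ID@3 stall=0 (-) EX@4 MEM@5 WB@6
I2 ld r3 <- r3: IF@3 ID@4 stall=0 (-) EX@5 MEM@6 WB@7
I3 mul r1 <- r1,r5: IF@4 ID@5 stall=0 (-) EX@6 MEM@7 WB@8
I4 ld r3 <- r5: IF@5 ID@6 stall=0 (-) EX@7 MEM@8 WB@9
I5 sub r4 <- r3,r3: IF@6 ID@7 stall=2 (RAW on I4.r3 (WB@9)) EX@10 MEM@11 WB@12
I6 sub r4 <- r3,r2: IF@7 ID@10 stall=0 (-) EX@11 MEM@12 WB@13

Answer: 13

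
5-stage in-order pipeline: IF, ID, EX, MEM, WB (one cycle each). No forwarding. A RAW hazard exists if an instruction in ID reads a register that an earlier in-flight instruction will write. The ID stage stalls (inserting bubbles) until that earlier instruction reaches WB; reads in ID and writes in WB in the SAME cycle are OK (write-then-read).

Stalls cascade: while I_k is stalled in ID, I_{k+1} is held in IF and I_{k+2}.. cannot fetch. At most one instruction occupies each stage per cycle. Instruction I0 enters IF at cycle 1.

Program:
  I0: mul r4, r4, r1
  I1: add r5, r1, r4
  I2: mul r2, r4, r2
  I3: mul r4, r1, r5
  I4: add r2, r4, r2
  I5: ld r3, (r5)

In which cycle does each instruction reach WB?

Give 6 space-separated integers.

I0 mul r4 <- r4,r1: IF@1 ID@2 stall=0 (-) EX@3 MEM@4 WB@5
I1 add r5 <- r1,r4: IF@2 ID@3 stall=2 (RAW on I0.r4 (WB@5)) EX@6 MEM@7 WB@8
I2 mul r2 <- r4,r2: IF@3 ID@6 stall=0 (-) EX@7 MEM@8 WB@9
I3 mul r4 <- r1,r5: IF@6 ID@7 stall=1 (RAW on I1.r5 (WB@8)) EX@9 MEM@10 WB@11
I4 add r2 <- r4,r2: IF@7 ID@9 stall=2 (RAW on I3.r4 (WB@11)) EX@12 MEM@13 WB@14
I5 ld r3 <- r5: IF@9 ID@12 stall=0 (-) EX@13 MEM@14 WB@15

Answer: 5 8 9 11 14 15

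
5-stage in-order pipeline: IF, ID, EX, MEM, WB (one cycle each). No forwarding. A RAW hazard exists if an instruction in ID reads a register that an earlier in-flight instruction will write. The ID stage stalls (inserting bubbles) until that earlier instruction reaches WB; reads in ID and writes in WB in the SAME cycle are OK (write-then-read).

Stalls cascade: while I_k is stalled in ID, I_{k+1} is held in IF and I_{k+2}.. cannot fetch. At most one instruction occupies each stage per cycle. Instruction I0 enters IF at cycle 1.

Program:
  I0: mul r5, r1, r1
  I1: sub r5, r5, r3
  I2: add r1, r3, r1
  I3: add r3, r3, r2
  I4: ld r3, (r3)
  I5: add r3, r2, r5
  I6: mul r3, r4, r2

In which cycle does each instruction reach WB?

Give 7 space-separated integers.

Answer: 5 8 9 10 13 14 15

Derivation:
I0 mul r5 <- r1,r1: IF@1 ID@2 stall=0 (-) EX@3 MEM@4 WB@5
I1 sub r5 <- r5,r3: IF@2 ID@3 stall=2 (RAW on I0.r5 (WB@5)) EX@6 MEM@7 WB@8
I2 add r1 <- r3,r1: IF@3 ID@6 stall=0 (-) EX@7 MEM@8 WB@9
I3 add r3 <- r3,r2: IF@6 ID@7 stall=0 (-) EX@8 MEM@9 WB@10
I4 ld r3 <- r3: IF@7 ID@8 stall=2 (RAW on I3.r3 (WB@10)) EX@11 MEM@12 WB@13
I5 add r3 <- r2,r5: IF@8 ID@11 stall=0 (-) EX@12 MEM@13 WB@14
I6 mul r3 <- r4,r2: IF@11 ID@12 stall=0 (-) EX@13 MEM@14 WB@15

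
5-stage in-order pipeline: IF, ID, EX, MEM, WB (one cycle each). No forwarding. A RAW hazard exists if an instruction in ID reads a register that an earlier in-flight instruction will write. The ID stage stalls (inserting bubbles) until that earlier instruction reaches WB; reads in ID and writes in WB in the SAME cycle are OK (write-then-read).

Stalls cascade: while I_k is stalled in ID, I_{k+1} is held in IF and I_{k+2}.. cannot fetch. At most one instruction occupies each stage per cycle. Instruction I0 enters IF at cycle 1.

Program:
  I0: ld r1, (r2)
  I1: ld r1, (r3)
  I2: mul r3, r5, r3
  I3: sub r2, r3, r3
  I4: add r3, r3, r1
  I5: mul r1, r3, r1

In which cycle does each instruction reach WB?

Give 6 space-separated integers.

Answer: 5 6 7 10 11 14

Derivation:
I0 ld r1 <- r2: IF@1 ID@2 stall=0 (-) EX@3 MEM@4 WB@5
I1 ld r1 <- r3: IF@2 ID@3 stall=0 (-) EX@4 MEM@5 WB@6
I2 mul r3 <- r5,r3: IF@3 ID@4 stall=0 (-) EX@5 MEM@6 WB@7
I3 sub r2 <- r3,r3: IF@4 ID@5 stall=2 (RAW on I2.r3 (WB@7)) EX@8 MEM@9 WB@10
I4 add r3 <- r3,r1: IF@5 ID@8 stall=0 (-) EX@9 MEM@10 WB@11
I5 mul r1 <- r3,r1: IF@8 ID@9 stall=2 (RAW on I4.r3 (WB@11)) EX@12 MEM@13 WB@14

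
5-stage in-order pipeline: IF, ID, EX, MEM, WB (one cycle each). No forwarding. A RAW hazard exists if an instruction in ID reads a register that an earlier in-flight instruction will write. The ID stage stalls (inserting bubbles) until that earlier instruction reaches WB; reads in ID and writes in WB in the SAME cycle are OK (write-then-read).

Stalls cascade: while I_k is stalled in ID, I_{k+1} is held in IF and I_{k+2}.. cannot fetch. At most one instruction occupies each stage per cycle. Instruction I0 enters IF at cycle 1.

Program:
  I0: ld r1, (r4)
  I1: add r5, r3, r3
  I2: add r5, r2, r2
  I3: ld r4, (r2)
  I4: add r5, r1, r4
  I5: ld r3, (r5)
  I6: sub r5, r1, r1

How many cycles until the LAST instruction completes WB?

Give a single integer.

I0 ld r1 <- r4: IF@1 ID@2 stall=0 (-) EX@3 MEM@4 WB@5
I1 add r5 <- r3,r3: IF@2 ID@3 stall=0 (-) EX@4 MEM@5 WB@6
I2 add r5 <- r2,r2: IF@3 ID@4 stall=0 (-) EX@5 MEM@6 WB@7
I3 ld r4 <- r2: IF@4 ID@5 stall=0 (-) EX@6 MEM@7 WB@8
I4 add r5 <- r1,r4: IF@5 ID@6 stall=2 (RAW on I3.r4 (WB@8)) EX@9 MEM@10 WB@11
I5 ld r3 <- r5: IF@6 ID@9 stall=2 (RAW on I4.r5 (WB@11)) EX@12 MEM@13 WB@14
I6 sub r5 <- r1,r1: IF@9 ID@12 stall=0 (-) EX@13 MEM@14 WB@15

Answer: 15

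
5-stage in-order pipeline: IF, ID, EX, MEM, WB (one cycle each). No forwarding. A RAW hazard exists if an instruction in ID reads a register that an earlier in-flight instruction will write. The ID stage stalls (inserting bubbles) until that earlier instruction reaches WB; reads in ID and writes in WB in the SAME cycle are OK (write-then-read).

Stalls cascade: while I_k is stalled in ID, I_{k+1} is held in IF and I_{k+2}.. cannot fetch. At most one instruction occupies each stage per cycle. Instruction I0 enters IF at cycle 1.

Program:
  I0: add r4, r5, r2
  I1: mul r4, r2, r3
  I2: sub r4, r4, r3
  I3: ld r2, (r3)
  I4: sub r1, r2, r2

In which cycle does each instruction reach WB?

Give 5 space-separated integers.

Answer: 5 6 9 10 13

Derivation:
I0 add r4 <- r5,r2: IF@1 ID@2 stall=0 (-) EX@3 MEM@4 WB@5
I1 mul r4 <- r2,r3: IF@2 ID@3 stall=0 (-) EX@4 MEM@5 WB@6
I2 sub r4 <- r4,r3: IF@3 ID@4 stall=2 (RAW on I1.r4 (WB@6)) EX@7 MEM@8 WB@9
I3 ld r2 <- r3: IF@4 ID@7 stall=0 (-) EX@8 MEM@9 WB@10
I4 sub r1 <- r2,r2: IF@7 ID@8 stall=2 (RAW on I3.r2 (WB@10)) EX@11 MEM@12 WB@13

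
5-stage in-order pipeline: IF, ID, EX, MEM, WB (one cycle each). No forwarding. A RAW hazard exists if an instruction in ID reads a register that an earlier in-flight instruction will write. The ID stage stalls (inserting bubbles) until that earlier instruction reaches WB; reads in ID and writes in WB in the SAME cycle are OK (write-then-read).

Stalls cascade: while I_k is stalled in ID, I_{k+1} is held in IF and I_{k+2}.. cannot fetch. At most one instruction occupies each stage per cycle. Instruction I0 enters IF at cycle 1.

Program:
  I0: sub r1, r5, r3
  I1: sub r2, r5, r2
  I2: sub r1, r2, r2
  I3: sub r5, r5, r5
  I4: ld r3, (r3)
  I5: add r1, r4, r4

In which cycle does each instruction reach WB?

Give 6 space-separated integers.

Answer: 5 6 9 10 11 12

Derivation:
I0 sub r1 <- r5,r3: IF@1 ID@2 stall=0 (-) EX@3 MEM@4 WB@5
I1 sub r2 <- r5,r2: IF@2 ID@3 stall=0 (-) EX@4 MEM@5 WB@6
I2 sub r1 <- r2,r2: IF@3 ID@4 stall=2 (RAW on I1.r2 (WB@6)) EX@7 MEM@8 WB@9
I3 sub r5 <- r5,r5: IF@4 ID@7 stall=0 (-) EX@8 MEM@9 WB@10
I4 ld r3 <- r3: IF@7 ID@8 stall=0 (-) EX@9 MEM@10 WB@11
I5 add r1 <- r4,r4: IF@8 ID@9 stall=0 (-) EX@10 MEM@11 WB@12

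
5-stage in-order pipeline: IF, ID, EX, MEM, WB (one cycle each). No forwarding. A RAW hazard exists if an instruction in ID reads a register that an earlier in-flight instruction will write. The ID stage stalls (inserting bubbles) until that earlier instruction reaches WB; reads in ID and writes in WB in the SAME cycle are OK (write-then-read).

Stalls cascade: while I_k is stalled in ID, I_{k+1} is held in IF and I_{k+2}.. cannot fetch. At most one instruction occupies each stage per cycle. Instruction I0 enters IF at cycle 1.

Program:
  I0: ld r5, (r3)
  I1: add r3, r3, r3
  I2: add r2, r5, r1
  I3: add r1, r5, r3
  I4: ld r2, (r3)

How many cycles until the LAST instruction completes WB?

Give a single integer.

Answer: 10

Derivation:
I0 ld r5 <- r3: IF@1 ID@2 stall=0 (-) EX@3 MEM@4 WB@5
I1 add r3 <- r3,r3: IF@2 ID@3 stall=0 (-) EX@4 MEM@5 WB@6
I2 add r2 <- r5,r1: IF@3 ID@4 stall=1 (RAW on I0.r5 (WB@5)) EX@6 MEM@7 WB@8
I3 add r1 <- r5,r3: IF@4 ID@6 stall=0 (-) EX@7 MEM@8 WB@9
I4 ld r2 <- r3: IF@6 ID@7 stall=0 (-) EX@8 MEM@9 WB@10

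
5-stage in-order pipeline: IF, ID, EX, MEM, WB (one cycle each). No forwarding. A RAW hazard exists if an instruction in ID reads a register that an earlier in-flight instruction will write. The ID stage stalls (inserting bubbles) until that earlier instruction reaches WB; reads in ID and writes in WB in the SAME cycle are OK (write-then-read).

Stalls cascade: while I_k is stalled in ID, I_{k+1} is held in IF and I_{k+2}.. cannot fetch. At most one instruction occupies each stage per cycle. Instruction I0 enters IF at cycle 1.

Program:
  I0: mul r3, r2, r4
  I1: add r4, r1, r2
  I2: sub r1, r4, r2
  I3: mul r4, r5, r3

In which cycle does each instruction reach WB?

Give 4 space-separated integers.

I0 mul r3 <- r2,r4: IF@1 ID@2 stall=0 (-) EX@3 MEM@4 WB@5
I1 add r4 <- r1,r2: IF@2 ID@3 stall=0 (-) EX@4 MEM@5 WB@6
I2 sub r1 <- r4,r2: IF@3 ID@4 stall=2 (RAW on I1.r4 (WB@6)) EX@7 MEM@8 WB@9
I3 mul r4 <- r5,r3: IF@4 ID@7 stall=0 (-) EX@8 MEM@9 WB@10

Answer: 5 6 9 10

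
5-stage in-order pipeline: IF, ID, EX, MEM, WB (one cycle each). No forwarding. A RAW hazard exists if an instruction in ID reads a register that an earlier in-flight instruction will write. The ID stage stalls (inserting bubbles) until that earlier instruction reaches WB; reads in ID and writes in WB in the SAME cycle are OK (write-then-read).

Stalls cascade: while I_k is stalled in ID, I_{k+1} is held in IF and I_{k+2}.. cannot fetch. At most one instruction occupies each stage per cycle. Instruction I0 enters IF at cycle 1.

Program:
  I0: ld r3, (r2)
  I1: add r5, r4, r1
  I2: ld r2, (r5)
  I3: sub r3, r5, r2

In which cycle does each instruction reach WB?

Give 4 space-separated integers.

I0 ld r3 <- r2: IF@1 ID@2 stall=0 (-) EX@3 MEM@4 WB@5
I1 add r5 <- r4,r1: IF@2 ID@3 stall=0 (-) EX@4 MEM@5 WB@6
I2 ld r2 <- r5: IF@3 ID@4 stall=2 (RAW on I1.r5 (WB@6)) EX@7 MEM@8 WB@9
I3 sub r3 <- r5,r2: IF@4 ID@7 stall=2 (RAW on I2.r2 (WB@9)) EX@10 MEM@11 WB@12

Answer: 5 6 9 12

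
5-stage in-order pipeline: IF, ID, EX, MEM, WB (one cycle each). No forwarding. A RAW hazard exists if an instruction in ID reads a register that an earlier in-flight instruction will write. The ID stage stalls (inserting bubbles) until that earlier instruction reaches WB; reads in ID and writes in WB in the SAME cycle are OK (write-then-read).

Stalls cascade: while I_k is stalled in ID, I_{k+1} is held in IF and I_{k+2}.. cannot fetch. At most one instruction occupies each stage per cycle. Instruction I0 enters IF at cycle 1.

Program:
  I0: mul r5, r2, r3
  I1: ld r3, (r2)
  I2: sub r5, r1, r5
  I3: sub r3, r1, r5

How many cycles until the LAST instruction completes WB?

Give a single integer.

Answer: 11

Derivation:
I0 mul r5 <- r2,r3: IF@1 ID@2 stall=0 (-) EX@3 MEM@4 WB@5
I1 ld r3 <- r2: IF@2 ID@3 stall=0 (-) EX@4 MEM@5 WB@6
I2 sub r5 <- r1,r5: IF@3 ID@4 stall=1 (RAW on I0.r5 (WB@5)) EX@6 MEM@7 WB@8
I3 sub r3 <- r1,r5: IF@4 ID@6 stall=2 (RAW on I2.r5 (WB@8)) EX@9 MEM@10 WB@11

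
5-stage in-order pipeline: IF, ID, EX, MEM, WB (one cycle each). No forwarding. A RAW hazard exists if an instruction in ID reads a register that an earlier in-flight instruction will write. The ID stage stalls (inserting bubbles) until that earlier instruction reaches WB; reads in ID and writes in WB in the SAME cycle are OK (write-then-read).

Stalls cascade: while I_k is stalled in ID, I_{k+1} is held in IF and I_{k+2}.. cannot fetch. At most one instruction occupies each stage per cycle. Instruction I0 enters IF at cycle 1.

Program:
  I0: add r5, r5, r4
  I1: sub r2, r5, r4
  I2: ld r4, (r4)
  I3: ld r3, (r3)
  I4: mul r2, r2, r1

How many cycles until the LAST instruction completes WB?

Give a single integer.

Answer: 11

Derivation:
I0 add r5 <- r5,r4: IF@1 ID@2 stall=0 (-) EX@3 MEM@4 WB@5
I1 sub r2 <- r5,r4: IF@2 ID@3 stall=2 (RAW on I0.r5 (WB@5)) EX@6 MEM@7 WB@8
I2 ld r4 <- r4: IF@3 ID@6 stall=0 (-) EX@7 MEM@8 WB@9
I3 ld r3 <- r3: IF@6 ID@7 stall=0 (-) EX@8 MEM@9 WB@10
I4 mul r2 <- r2,r1: IF@7 ID@8 stall=0 (-) EX@9 MEM@10 WB@11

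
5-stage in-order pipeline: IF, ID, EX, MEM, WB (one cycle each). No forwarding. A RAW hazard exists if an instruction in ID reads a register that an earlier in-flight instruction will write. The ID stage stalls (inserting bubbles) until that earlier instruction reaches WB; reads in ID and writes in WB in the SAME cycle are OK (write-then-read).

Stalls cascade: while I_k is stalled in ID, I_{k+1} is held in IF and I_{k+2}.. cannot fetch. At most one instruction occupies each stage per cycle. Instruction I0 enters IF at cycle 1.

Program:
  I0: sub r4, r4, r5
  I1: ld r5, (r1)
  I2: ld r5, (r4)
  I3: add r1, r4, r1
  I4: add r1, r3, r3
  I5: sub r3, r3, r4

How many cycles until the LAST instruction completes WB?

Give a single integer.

I0 sub r4 <- r4,r5: IF@1 ID@2 stall=0 (-) EX@3 MEM@4 WB@5
I1 ld r5 <- r1: IF@2 ID@3 stall=0 (-) EX@4 MEM@5 WB@6
I2 ld r5 <- r4: IF@3 ID@4 stall=1 (RAW on I0.r4 (WB@5)) EX@6 MEM@7 WB@8
I3 add r1 <- r4,r1: IF@4 ID@6 stall=0 (-) EX@7 MEM@8 WB@9
I4 add r1 <- r3,r3: IF@6 ID@7 stall=0 (-) EX@8 MEM@9 WB@10
I5 sub r3 <- r3,r4: IF@7 ID@8 stall=0 (-) EX@9 MEM@10 WB@11

Answer: 11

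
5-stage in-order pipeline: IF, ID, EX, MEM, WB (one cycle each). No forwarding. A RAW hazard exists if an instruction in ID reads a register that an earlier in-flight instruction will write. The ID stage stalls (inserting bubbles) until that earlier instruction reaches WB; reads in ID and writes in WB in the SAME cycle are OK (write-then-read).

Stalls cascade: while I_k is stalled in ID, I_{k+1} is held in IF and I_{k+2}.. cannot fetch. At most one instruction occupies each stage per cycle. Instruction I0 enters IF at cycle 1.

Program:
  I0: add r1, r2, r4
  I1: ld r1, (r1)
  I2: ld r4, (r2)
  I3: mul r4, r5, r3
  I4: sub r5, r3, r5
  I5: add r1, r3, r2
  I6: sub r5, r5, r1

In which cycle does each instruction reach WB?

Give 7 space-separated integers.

I0 add r1 <- r2,r4: IF@1 ID@2 stall=0 (-) EX@3 MEM@4 WB@5
I1 ld r1 <- r1: IF@2 ID@3 stall=2 (RAW on I0.r1 (WB@5)) EX@6 MEM@7 WB@8
I2 ld r4 <- r2: IF@3 ID@6 stall=0 (-) EX@7 MEM@8 WB@9
I3 mul r4 <- r5,r3: IF@6 ID@7 stall=0 (-) EX@8 MEM@9 WB@10
I4 sub r5 <- r3,r5: IF@7 ID@8 stall=0 (-) EX@9 MEM@10 WB@11
I5 add r1 <- r3,r2: IF@8 ID@9 stall=0 (-) EX@10 MEM@11 WB@12
I6 sub r5 <- r5,r1: IF@9 ID@10 stall=2 (RAW on I5.r1 (WB@12)) EX@13 MEM@14 WB@15

Answer: 5 8 9 10 11 12 15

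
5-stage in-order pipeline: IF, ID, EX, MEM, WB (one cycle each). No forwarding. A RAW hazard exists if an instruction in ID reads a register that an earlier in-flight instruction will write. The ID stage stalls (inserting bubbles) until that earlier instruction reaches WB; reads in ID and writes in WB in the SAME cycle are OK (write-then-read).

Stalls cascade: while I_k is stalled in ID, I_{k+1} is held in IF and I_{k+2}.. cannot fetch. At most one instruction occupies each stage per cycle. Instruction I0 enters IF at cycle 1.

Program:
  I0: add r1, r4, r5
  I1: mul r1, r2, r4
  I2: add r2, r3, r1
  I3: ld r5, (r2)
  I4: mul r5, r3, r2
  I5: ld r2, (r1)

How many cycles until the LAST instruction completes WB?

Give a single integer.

Answer: 14

Derivation:
I0 add r1 <- r4,r5: IF@1 ID@2 stall=0 (-) EX@3 MEM@4 WB@5
I1 mul r1 <- r2,r4: IF@2 ID@3 stall=0 (-) EX@4 MEM@5 WB@6
I2 add r2 <- r3,r1: IF@3 ID@4 stall=2 (RAW on I1.r1 (WB@6)) EX@7 MEM@8 WB@9
I3 ld r5 <- r2: IF@4 ID@7 stall=2 (RAW on I2.r2 (WB@9)) EX@10 MEM@11 WB@12
I4 mul r5 <- r3,r2: IF@7 ID@10 stall=0 (-) EX@11 MEM@12 WB@13
I5 ld r2 <- r1: IF@10 ID@11 stall=0 (-) EX@12 MEM@13 WB@14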